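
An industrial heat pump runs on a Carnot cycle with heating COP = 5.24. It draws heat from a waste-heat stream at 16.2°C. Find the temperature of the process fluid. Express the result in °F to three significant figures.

COP_HP = T_H/(T_H − T_C) rearranges to T_H = COP·T_C/(COP − 1).
With T_C = 289.35 K, T_H = 5.24 × 289.35/4.240 = 357.59 K.
Converting, 357.59 K = 184.00°F.

184 °F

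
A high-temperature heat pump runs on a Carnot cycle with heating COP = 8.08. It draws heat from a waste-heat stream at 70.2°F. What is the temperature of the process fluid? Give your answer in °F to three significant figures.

COP_HP = T_H/(T_H − T_C) rearranges to T_H = COP·T_C/(COP − 1).
With T_C = 294.37 K, T_H = 8.08 × 294.37/7.080 = 335.95 K.
Converting, 335.95 K = 145.04°F.

145 °F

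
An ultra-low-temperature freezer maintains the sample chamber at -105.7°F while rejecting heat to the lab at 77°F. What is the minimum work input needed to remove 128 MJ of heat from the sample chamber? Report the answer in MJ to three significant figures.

66.1 MJ

In absolute terms T_C = 196.65 K and T_H = 298.15 K, so ΔT = 101.5 K.
The reversible limit is COP_R = T_C/ΔT = 1.937, so W_min = Q_C/COP = Q_C·ΔT/T_C.
W_min = 128.0 × 101.5/196.65 = 66.07 MJ.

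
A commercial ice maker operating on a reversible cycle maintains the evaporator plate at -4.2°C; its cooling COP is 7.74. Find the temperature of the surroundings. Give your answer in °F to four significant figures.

86.99 °F

COP_R = T_C/(T_H − T_C) gives T_H − T_C = T_C/COP.
With T_C = 268.95 K, T_H = 268.95 × (1 + 1/7.74) = 303.70 K.
Converting, 303.70 K = 86.99°F.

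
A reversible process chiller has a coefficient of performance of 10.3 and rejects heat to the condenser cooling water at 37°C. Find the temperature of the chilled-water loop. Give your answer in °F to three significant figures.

For a Carnot refrigerator COP_R = T_C/(T_H − T_C), so T_C = COP·T_H/(1 + COP).
With T_H = 310.15 K, T_C = 10.3 × 310.15/11.30 = 282.70 K.
Converting, 282.70 K = 49.20°F.

49.2 °F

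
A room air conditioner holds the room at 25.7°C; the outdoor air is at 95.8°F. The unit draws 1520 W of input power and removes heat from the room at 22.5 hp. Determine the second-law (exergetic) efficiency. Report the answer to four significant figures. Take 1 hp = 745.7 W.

0.3599

Converting, Q̇_C = 22.50 hp = 16780 W, so COP_actual = Q̇_C/Ẇ = 16780/1520 = 11.04.
In absolute terms T_C = 298.85 K and T_H = 308.59 K, so ΔT = 9.744 K.
COP_Carnot = T_C/ΔT = 298.85/9.744 = 30.67.
η_II = COP_actual/COP_Carnot = 11.04/30.67 = 0.3599.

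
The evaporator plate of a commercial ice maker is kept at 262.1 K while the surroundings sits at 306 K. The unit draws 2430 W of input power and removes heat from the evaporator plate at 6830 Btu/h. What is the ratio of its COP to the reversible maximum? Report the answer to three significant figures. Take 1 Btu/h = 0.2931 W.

0.138

Converting, Q̇_C = 6830 Btu/h = 2002 W, so COP_actual = Q̇_C/Ẇ = 2002/2430 = 0.8238.
The reservoir spacing is ΔT = 306 − 262.1 = 43.90 K.
COP_Carnot = T_C/ΔT = 262.10/43.90 = 5.970.
η_II = COP_actual/COP_Carnot = 0.8238/5.970 = 0.1380.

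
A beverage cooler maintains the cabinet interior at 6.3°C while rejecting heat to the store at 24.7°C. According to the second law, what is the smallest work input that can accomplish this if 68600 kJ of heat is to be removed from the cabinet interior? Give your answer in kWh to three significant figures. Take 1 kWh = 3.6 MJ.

1.25 kWh

In absolute terms T_C = 279.45 K and T_H = 297.85 K, so ΔT = 18.40 K.
The reversible limit is COP_R = T_C/ΔT = 15.19, so W_min = Q_C/COP = Q_C·ΔT/T_C.
W_min = 68600 × 18.40/279.45 = 4517 kJ = 1.255 kWh.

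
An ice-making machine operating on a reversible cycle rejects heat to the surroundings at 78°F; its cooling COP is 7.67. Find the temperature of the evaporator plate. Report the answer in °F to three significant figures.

For a Carnot refrigerator COP_R = T_C/(T_H − T_C), so T_C = COP·T_H/(1 + COP).
With T_H = 298.71 K, T_C = 7.67 × 298.71/8.670 = 264.25 K.
Converting, 264.25 K = 15.99°F.

16.0 °F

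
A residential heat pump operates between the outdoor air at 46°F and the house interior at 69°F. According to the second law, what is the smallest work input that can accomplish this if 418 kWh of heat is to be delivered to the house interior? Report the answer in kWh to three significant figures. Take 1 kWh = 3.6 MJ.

18.2 kWh

In absolute terms T_C = 280.93 K and T_H = 293.71 K, so ΔT = 12.78 K.
The reversible limit is COP_HP = T_H/ΔT = 22.99, so W_min = Q_H/COP = Q_H·ΔT/T_H.
W_min = 418.0 × 12.78/293.71 = 18.19 kWh.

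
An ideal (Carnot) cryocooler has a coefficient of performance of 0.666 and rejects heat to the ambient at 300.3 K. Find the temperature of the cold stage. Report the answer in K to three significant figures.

For a Carnot refrigerator COP_R = T_C/(T_H − T_C), so T_C = COP·T_H/(1 + COP).
With T_H = 300.30 K, T_C = 0.666 × 300.30/1.666 = 120.05 K.

120 K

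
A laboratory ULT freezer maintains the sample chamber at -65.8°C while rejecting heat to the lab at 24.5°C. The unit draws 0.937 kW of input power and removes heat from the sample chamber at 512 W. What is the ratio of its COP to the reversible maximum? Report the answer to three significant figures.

Converting, Q̇_C = 512.0 W = 0.5120 kW, so COP_actual = Q̇_C/Ẇ = 0.5120/0.9370 = 0.5464.
In absolute terms T_C = 207.35 K and T_H = 297.65 K, so ΔT = 90.30 K.
COP_Carnot = T_C/ΔT = 207.35/90.30 = 2.296.
η_II = COP_actual/COP_Carnot = 0.5464/2.296 = 0.2380.

0.238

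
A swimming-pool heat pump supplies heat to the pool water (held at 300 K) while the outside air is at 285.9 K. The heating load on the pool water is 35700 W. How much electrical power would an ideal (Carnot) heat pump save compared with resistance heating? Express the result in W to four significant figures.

34020 W

The reservoir spacing is ΔT = 300 − 285.9 = 14.10 K.
COP_Carnot = T_H/ΔT = 300.00/14.10 = 21.28.
Resistance heating needs Ẇ_res = Q̇_H = 35700 W; the reversible heat pump needs only Ẇ_hp = Q̇_H/COP = 1678 W.
Saving = 35700 − 1678 = 34020 W.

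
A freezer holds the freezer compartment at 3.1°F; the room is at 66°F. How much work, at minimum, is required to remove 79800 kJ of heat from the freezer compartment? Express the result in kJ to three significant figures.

In absolute terms T_C = 257.09 K and T_H = 292.04 K, so ΔT = 34.94 K.
The reversible limit is COP_R = T_C/ΔT = 7.357, so W_min = Q_C/COP = Q_C·ΔT/T_C.
W_min = 79800 × 34.94/257.09 = 10850 kJ.

10800 kJ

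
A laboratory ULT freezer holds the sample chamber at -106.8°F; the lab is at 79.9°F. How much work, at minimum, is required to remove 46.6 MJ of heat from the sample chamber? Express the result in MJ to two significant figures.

25 MJ

In absolute terms T_C = 196.04 K and T_H = 299.76 K, so ΔT = 103.7 K.
The reversible limit is COP_R = T_C/ΔT = 1.890, so W_min = Q_C/COP = Q_C·ΔT/T_C.
W_min = 46.60 × 103.7/196.04 = 24.66 MJ.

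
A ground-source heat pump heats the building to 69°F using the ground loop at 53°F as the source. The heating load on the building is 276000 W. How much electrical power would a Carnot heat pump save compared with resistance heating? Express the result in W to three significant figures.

268000 W

In absolute terms T_C = 284.82 K and T_H = 293.71 K, so ΔT = 8.889 K.
COP_Carnot = T_H/ΔT = 293.71/8.889 = 33.04.
Resistance heating needs Ẇ_res = Q̇_H = 276000 W; the reversible heat pump needs only Ẇ_hp = Q̇_H/COP = 8353 W.
Saving = 276000 − 8353 = 267600 W.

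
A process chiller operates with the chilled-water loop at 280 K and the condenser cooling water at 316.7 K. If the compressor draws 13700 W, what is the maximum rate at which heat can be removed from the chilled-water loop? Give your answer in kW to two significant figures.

The reservoir spacing is ΔT = 316.7 − 280 = 36.70 K.
COP_Carnot = T_C/ΔT = 280.00/36.70 = 7.629.
Q̇_max = COP_Carnot × Ẇ = 7.629 × 13700 W = 104500 W = 104.5 kW.

100 kW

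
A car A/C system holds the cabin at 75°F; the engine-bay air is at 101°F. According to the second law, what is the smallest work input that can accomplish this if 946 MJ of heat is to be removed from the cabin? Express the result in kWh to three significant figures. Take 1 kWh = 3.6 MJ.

12.8 kWh

In absolute terms T_C = 297.04 K and T_H = 311.48 K, so ΔT = 14.44 K.
The reversible limit is COP_R = T_C/ΔT = 20.56, so W_min = Q_C/COP = Q_C·ΔT/T_C.
W_min = 946.0 × 14.44/297.04 = 46.00 MJ = 12.78 kWh.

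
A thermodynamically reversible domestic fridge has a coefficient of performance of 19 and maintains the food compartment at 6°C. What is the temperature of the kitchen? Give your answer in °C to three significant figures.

COP_R = T_C/(T_H − T_C) gives T_H − T_C = T_C/COP.
With T_C = 279.15 K, T_H = 279.15 × (1 + 1/19) = 293.84 K.
Converting, 293.84 K = 20.69°C.

20.7 °C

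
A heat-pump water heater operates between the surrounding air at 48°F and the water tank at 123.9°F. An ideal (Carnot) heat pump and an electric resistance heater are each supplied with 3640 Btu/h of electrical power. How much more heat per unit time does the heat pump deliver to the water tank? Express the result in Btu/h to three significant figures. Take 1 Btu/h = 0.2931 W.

24300 Btu/h

In absolute terms T_C = 282.04 K and T_H = 324.21 K, so ΔT = 42.17 K.
COP_Carnot = T_H/ΔT = 324.21/42.17 = 7.689.
The heat pump delivers Q̇_H = COP × Ẇ = 27990 Btu/h; the resistance heater delivers Ẇ = 3640 Btu/h.
Extra = (COP − 1)·Ẇ = 24350 Btu/h.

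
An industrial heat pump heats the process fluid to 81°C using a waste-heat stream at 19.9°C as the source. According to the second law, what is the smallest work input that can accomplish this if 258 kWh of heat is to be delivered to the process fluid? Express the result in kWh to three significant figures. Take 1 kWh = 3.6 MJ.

In absolute terms T_C = 293.05 K and T_H = 354.15 K, so ΔT = 61.10 K.
The reversible limit is COP_HP = T_H/ΔT = 5.796, so W_min = Q_H/COP = Q_H·ΔT/T_H.
W_min = 258.0 × 61.10/354.15 = 44.51 kWh.

44.5 kWh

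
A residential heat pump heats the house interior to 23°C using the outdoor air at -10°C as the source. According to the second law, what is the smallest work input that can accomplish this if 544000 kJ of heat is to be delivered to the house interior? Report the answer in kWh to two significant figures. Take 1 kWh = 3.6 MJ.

17 kWh

In absolute terms T_C = 263.15 K and T_H = 296.15 K, so ΔT = 33.00 K.
The reversible limit is COP_HP = T_H/ΔT = 8.974, so W_min = Q_H/COP = Q_H·ΔT/T_H.
W_min = 544000 × 33.00/296.15 = 60620 kJ = 16.84 kWh.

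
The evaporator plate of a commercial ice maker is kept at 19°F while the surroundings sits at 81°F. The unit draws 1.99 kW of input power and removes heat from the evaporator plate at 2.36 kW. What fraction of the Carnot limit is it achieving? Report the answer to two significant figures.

0.15

COP_actual = Q̇_C/Ẇ = 2.360/1.990 = 1.186.
In absolute terms T_C = 265.93 K and T_H = 300.37 K, so ΔT = 34.44 K.
COP_Carnot = T_C/ΔT = 265.93/34.44 = 7.720.
η_II = COP_actual/COP_Carnot = 1.186/7.720 = 0.1536.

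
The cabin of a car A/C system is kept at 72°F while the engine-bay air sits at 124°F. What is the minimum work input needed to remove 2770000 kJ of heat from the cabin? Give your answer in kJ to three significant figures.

In absolute terms T_C = 295.37 K and T_H = 324.26 K, so ΔT = 28.89 K.
The reversible limit is COP_R = T_C/ΔT = 10.22, so W_min = Q_C/COP = Q_C·ΔT/T_C.
W_min = 2770000 × 28.89/295.37 = 270900 kJ.

271000 kJ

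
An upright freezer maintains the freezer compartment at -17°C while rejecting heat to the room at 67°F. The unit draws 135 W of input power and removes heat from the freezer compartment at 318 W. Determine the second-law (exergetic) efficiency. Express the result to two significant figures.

COP_actual = Q̇_C/Ẇ = 318.0/135.0 = 2.356.
In absolute terms T_C = 256.15 K and T_H = 292.59 K, so ΔT = 36.44 K.
COP_Carnot = T_C/ΔT = 256.15/36.44 = 7.029.
η_II = COP_actual/COP_Carnot = 2.356/7.029 = 0.3351.

0.34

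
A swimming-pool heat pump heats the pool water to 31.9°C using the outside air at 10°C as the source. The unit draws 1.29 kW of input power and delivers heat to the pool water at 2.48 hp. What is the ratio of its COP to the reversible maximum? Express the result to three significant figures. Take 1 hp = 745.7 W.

Converting, Q̇_H = 2.480 hp = 1.849 kW, so COP_actual = Q̇_H/Ẇ = 1.849/1.290 = 1.434.
In absolute terms T_C = 283.15 K and T_H = 305.05 K, so ΔT = 21.90 K.
COP_Carnot = T_H/ΔT = 305.05/21.90 = 13.93.
η_II = COP_actual/COP_Carnot = 1.434/13.93 = 0.1029.

0.103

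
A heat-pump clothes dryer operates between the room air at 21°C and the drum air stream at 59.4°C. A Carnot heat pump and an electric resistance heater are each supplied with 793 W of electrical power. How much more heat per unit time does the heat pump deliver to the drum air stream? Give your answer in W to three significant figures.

In absolute terms T_C = 294.15 K and T_H = 332.55 K, so ΔT = 38.40 K.
COP_Carnot = T_H/ΔT = 332.55/38.40 = 8.660.
The heat pump delivers Q̇_H = COP × Ẇ = 6868 W; the resistance heater delivers Ẇ = 793.0 W.
Extra = (COP − 1)·Ẇ = 6075 W.

6070 W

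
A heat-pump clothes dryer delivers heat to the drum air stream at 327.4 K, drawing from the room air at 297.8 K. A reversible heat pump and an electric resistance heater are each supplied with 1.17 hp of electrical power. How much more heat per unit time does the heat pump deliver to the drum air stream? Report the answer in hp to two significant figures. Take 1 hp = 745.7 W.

The reservoir spacing is ΔT = 327.4 − 297.8 = 29.60 K.
COP_Carnot = T_H/ΔT = 327.40/29.60 = 11.06.
The heat pump delivers Q̇_H = COP × Ẇ = 12.94 hp; the resistance heater delivers Ẇ = 1.170 hp.
Extra = (COP − 1)·Ẇ = 11.77 hp.

12 hp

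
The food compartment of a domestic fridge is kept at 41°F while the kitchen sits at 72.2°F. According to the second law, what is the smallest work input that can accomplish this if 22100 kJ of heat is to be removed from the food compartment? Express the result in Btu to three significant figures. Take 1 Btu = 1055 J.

1310 Btu

In absolute terms T_C = 278.15 K and T_H = 295.48 K, so ΔT = 17.33 K.
The reversible limit is COP_R = T_C/ΔT = 16.05, so W_min = Q_C/COP = Q_C·ΔT/T_C.
W_min = 22100 × 17.33/278.15 = 1377 kJ = 1305 Btu.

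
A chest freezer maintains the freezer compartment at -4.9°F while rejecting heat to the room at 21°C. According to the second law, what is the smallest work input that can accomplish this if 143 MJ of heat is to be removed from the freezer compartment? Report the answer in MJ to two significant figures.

23 MJ

In absolute terms T_C = 252.65 K and T_H = 294.15 K, so ΔT = 41.50 K.
The reversible limit is COP_R = T_C/ΔT = 6.088, so W_min = Q_C/COP = Q_C·ΔT/T_C.
W_min = 143.0 × 41.50/252.65 = 23.49 MJ.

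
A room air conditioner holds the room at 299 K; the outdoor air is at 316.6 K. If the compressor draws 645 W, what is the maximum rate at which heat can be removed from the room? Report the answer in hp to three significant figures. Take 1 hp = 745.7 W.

The reservoir spacing is ΔT = 316.6 − 299 = 17.60 K.
COP_Carnot = T_C/ΔT = 299.00/17.60 = 16.99.
Q̇_max = COP_Carnot × Ẇ = 16.99 × 645.0 W = 10960 W = 14.69 hp.

14.7 hp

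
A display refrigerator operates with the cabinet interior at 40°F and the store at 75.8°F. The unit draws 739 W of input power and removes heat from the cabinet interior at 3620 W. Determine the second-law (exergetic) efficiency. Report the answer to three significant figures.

COP_actual = Q̇_C/Ẇ = 3620/739.0 = 4.899.
In absolute terms T_C = 277.59 K and T_H = 297.48 K, so ΔT = 19.89 K.
COP_Carnot = T_C/ΔT = 277.59/19.89 = 13.96.
η_II = COP_actual/COP_Carnot = 4.899/13.96 = 0.3510.

0.351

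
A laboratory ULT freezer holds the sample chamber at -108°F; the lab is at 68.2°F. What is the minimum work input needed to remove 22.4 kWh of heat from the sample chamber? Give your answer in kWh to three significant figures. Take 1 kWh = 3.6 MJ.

11.2 kWh

In absolute terms T_C = 195.37 K and T_H = 293.26 K, so ΔT = 97.89 K.
The reversible limit is COP_R = T_C/ΔT = 1.996, so W_min = Q_C/COP = Q_C·ΔT/T_C.
W_min = 22.40 × 97.89/195.37 = 11.22 kWh.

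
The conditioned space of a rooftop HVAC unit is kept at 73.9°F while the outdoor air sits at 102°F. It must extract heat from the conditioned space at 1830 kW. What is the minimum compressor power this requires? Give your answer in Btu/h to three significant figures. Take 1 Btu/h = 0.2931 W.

329000 Btu/h

In absolute terms T_C = 296.43 K and T_H = 312.04 K, so ΔT = 15.61 K.
COP_Carnot = T_C/ΔT = 296.43/15.61 = 18.99.
Ẇ_min = Q̇/COP_Carnot = 1830/18.99 = 96.38 kW = 328800 Btu/h.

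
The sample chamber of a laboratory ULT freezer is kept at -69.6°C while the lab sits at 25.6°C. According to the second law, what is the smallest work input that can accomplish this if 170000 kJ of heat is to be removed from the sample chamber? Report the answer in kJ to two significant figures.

In absolute terms T_C = 203.55 K and T_H = 298.75 K, so ΔT = 95.20 K.
The reversible limit is COP_R = T_C/ΔT = 2.138, so W_min = Q_C/COP = Q_C·ΔT/T_C.
W_min = 170000 × 95.20/203.55 = 79510 kJ.

80000 kJ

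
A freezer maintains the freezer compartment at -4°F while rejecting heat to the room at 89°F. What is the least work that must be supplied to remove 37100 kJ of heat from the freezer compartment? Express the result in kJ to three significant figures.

7570 kJ

In absolute terms T_C = 253.15 K and T_H = 304.82 K, so ΔT = 51.67 K.
The reversible limit is COP_R = T_C/ΔT = 4.900, so W_min = Q_C/COP = Q_C·ΔT/T_C.
W_min = 37100 × 51.67/253.15 = 7572 kJ.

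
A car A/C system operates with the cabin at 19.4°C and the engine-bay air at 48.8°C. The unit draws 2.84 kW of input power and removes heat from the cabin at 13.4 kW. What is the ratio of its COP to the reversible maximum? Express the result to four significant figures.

0.4742

COP_actual = Q̇_C/Ẇ = 13.40/2.840 = 4.718.
In absolute terms T_C = 292.55 K and T_H = 321.95 K, so ΔT = 29.40 K.
COP_Carnot = T_C/ΔT = 292.55/29.40 = 9.951.
η_II = COP_actual/COP_Carnot = 4.718/9.951 = 0.4742.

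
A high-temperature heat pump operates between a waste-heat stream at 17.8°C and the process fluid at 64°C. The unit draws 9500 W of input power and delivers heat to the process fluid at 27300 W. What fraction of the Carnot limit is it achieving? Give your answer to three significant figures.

COP_actual = Q̇_H/Ẇ = 27300/9500 = 2.874.
In absolute terms T_C = 290.95 K and T_H = 337.15 K, so ΔT = 46.20 K.
COP_Carnot = T_H/ΔT = 337.15/46.20 = 7.298.
η_II = COP_actual/COP_Carnot = 2.874/7.298 = 0.3938.

0.394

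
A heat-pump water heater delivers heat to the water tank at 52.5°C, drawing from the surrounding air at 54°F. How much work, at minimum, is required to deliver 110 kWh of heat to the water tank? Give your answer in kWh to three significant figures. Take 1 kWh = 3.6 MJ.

In absolute terms T_C = 285.37 K and T_H = 325.65 K, so ΔT = 40.28 K.
The reversible limit is COP_HP = T_H/ΔT = 8.085, so W_min = Q_H/COP = Q_H·ΔT/T_H.
W_min = 110.0 × 40.28/325.65 = 13.61 kWh.

13.6 kWh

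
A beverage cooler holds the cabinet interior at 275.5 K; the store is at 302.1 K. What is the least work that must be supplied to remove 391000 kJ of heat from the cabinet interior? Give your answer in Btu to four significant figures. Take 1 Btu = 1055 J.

The reservoir spacing is ΔT = 302.1 − 275.5 = 26.60 K.
The reversible limit is COP_R = T_C/ΔT = 10.36, so W_min = Q_C/COP = Q_C·ΔT/T_C.
W_min = 391000 × 26.60/275.50 = 37750 kJ = 35780 Btu.

35780 Btu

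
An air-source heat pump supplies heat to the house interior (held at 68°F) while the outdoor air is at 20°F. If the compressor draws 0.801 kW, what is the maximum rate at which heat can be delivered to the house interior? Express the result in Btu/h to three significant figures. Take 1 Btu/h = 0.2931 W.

30000 Btu/h

In absolute terms T_C = 266.48 K and T_H = 293.15 K, so ΔT = 26.67 K.
COP_Carnot = T_H/ΔT = 293.15/26.67 = 10.99.
Q̇_max = COP_Carnot × Ẇ = 10.99 × 0.8010 kW = 8.805 kW = 30040 Btu/h.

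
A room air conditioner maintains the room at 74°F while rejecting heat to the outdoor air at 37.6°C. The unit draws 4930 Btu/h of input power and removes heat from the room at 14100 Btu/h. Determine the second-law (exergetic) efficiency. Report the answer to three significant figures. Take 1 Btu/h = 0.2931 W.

COP_actual = Q̇_C/Ẇ = 14100/4930 = 2.860.
In absolute terms T_C = 296.48 K and T_H = 310.75 K, so ΔT = 14.27 K.
COP_Carnot = T_C/ΔT = 296.48/14.27 = 20.78.
η_II = COP_actual/COP_Carnot = 2.860/20.78 = 0.1376.

0.138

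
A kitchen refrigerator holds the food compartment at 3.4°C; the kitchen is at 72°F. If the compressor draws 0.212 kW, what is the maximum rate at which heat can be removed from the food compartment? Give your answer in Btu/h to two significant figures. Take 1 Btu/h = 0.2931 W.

11000 Btu/h

In absolute terms T_C = 276.55 K and T_H = 295.37 K, so ΔT = 18.82 K.
COP_Carnot = T_C/ΔT = 276.55/18.82 = 14.69.
Q̇_max = COP_Carnot × Ẇ = 14.69 × 0.2120 kW = 3.115 kW = 10630 Btu/h.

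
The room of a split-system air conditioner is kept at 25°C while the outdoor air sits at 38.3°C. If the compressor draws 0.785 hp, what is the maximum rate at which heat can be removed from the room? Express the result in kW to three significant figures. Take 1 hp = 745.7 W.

13.1 kW

In absolute terms T_C = 298.15 K and T_H = 311.45 K, so ΔT = 13.30 K.
COP_Carnot = T_C/ΔT = 298.15/13.30 = 22.42.
Q̇_max = COP_Carnot × Ẇ = 22.42 × 0.7850 hp = 17.60 hp = 13.12 kW.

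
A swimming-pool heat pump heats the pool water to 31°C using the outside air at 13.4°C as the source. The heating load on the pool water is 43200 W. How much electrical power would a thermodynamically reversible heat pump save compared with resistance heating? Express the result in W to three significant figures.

In absolute terms T_C = 286.55 K and T_H = 304.15 K, so ΔT = 17.60 K.
COP_Carnot = T_H/ΔT = 304.15/17.60 = 17.28.
Resistance heating needs Ẇ_res = Q̇_H = 43200 W; the reversible heat pump needs only Ẇ_hp = Q̇_H/COP = 2500 W.
Saving = 43200 − 2500 = 40700 W.

40700 W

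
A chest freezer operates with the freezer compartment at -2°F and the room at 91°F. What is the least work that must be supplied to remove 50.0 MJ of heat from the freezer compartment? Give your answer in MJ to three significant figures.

10.2 MJ

In absolute terms T_C = 254.26 K and T_H = 305.93 K, so ΔT = 51.67 K.
The reversible limit is COP_R = T_C/ΔT = 4.921, so W_min = Q_C/COP = Q_C·ΔT/T_C.
W_min = 50.00 × 51.67/254.26 = 10.16 MJ.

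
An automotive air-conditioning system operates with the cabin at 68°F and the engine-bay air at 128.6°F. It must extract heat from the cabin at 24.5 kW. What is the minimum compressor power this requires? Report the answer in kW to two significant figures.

In absolute terms T_C = 293.15 K and T_H = 326.82 K, so ΔT = 33.67 K.
COP_Carnot = T_C/ΔT = 293.15/33.67 = 8.707.
Ẇ_min = Q̇/COP_Carnot = 24.50/8.707 = 2.814 kW.

2.8 kW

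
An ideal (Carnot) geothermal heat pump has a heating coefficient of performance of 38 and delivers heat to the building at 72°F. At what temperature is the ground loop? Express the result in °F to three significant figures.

58.0 °F

COP_HP = T_H/(T_H − T_C) gives T_H − T_C = T_H/COP.
With T_H = 295.37 K, T_C = 295.37 × (1 − 1/38) = 287.60 K.
Converting, 287.60 K = 58.01°F.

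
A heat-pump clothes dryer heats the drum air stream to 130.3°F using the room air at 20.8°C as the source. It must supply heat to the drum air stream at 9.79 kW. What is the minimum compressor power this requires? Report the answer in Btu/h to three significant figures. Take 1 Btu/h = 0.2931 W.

In absolute terms T_C = 293.95 K and T_H = 327.76 K, so ΔT = 33.81 K.
COP_Carnot = T_H/ΔT = 327.76/33.81 = 9.694.
Ẇ_min = Q̇/COP_Carnot = 9.790/9.694 = 1.010 kW = 3446 Btu/h.

3450 Btu/h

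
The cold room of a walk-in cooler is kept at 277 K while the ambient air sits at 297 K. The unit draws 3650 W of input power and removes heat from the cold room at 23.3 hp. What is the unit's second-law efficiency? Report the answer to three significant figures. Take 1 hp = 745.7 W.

0.344

Converting, Q̇_C = 23.30 hp = 17370 W, so COP_actual = Q̇_C/Ẇ = 17370/3650 = 4.760.
The reservoir spacing is ΔT = 297 − 277 = 20.00 K.
COP_Carnot = T_C/ΔT = 277.00/20.00 = 13.85.
η_II = COP_actual/COP_Carnot = 4.760/13.85 = 0.3437.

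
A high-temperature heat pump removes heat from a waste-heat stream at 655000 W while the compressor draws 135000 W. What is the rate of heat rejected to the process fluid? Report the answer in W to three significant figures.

790000 W

For a cyclic device the first law requires Q̇_H = Q̇_C + Ẇ.
Q̇_H = Q̇_C + Ẇ = 790000 W.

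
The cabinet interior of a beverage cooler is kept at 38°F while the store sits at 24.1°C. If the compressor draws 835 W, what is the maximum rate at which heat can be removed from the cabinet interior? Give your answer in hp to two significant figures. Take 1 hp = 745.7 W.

15 hp

In absolute terms T_C = 276.48 K and T_H = 297.25 K, so ΔT = 20.77 K.
COP_Carnot = T_C/ΔT = 276.48/20.77 = 13.31.
Q̇_max = COP_Carnot × Ẇ = 13.31 × 835.0 W = 11120 W = 14.91 hp.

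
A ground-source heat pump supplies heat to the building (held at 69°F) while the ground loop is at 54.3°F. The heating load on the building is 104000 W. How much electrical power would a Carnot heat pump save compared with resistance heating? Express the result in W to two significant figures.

In absolute terms T_C = 285.54 K and T_H = 293.71 K, so ΔT = 8.167 K.
COP_Carnot = T_H/ΔT = 293.71/8.167 = 35.96.
Resistance heating needs Ẇ_res = Q̇_H = 104000 W; the reversible heat pump needs only Ẇ_hp = Q̇_H/COP = 2892 W.
Saving = 104000 − 2892 = 101100 W.

100000 W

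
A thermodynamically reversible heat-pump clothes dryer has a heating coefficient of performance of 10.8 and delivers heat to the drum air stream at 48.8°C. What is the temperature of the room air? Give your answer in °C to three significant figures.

19.0 °C

COP_HP = T_H/(T_H − T_C) gives T_H − T_C = T_H/COP.
With T_H = 321.95 K, T_C = 321.95 × (1 − 1/10.8) = 292.14 K.
Converting, 292.14 K = 18.99°C.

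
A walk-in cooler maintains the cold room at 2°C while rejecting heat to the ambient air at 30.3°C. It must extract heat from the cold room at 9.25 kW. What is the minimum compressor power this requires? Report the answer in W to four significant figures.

In absolute terms T_C = 275.15 K and T_H = 303.45 K, so ΔT = 28.30 K.
COP_Carnot = T_C/ΔT = 275.15/28.30 = 9.723.
Ẇ_min = Q̇/COP_Carnot = 9.250/9.723 = 0.9514 kW = 951.4 W.

951.4 W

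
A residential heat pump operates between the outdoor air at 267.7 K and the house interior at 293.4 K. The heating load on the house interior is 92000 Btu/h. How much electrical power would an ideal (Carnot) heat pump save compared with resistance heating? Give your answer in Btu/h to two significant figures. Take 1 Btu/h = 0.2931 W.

84000 Btu/h

The reservoir spacing is ΔT = 293.4 − 267.7 = 25.70 K.
COP_Carnot = T_H/ΔT = 293.40/25.70 = 11.42.
Resistance heating needs Ẇ_res = Q̇_H = 92000 Btu/h; the reversible heat pump needs only Ẇ_hp = Q̇_H/COP = 8059 Btu/h.
Saving = 92000 − 8059 = 83940 Btu/h.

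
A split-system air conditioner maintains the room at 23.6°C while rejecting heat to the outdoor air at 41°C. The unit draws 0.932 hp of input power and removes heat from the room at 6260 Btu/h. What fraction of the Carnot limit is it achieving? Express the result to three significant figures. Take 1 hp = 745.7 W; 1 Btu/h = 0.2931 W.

Converting, Q̇_C = 6260 Btu/h = 2.461 hp, so COP_actual = Q̇_C/Ẇ = 2.461/0.9320 = 2.640.
In absolute terms T_C = 296.75 K and T_H = 314.15 K, so ΔT = 17.40 K.
COP_Carnot = T_C/ΔT = 296.75/17.40 = 17.05.
η_II = COP_actual/COP_Carnot = 2.640/17.05 = 0.1548.

0.155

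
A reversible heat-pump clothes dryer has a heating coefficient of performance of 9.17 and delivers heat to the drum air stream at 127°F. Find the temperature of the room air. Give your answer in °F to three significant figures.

63.0 °F

COP_HP = T_H/(T_H − T_C) gives T_H − T_C = T_H/COP.
With T_H = 325.93 K, T_C = 325.93 × (1 − 1/9.17) = 290.38 K.
Converting, 290.38 K = 63.02°F.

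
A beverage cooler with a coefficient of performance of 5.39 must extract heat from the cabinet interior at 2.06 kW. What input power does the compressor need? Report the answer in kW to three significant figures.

Ẇ = Q̇_C/COP = 2.060/5.39 = 0.3822 kW.

0.382 kW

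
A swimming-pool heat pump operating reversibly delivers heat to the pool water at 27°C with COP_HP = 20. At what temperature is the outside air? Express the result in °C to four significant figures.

COP_HP = T_H/(T_H − T_C) gives T_H − T_C = T_H/COP.
With T_H = 300.15 K, T_C = 300.15 × (1 − 1/20) = 285.14 K.
Converting, 285.14 K = 11.99°C.

11.99 °C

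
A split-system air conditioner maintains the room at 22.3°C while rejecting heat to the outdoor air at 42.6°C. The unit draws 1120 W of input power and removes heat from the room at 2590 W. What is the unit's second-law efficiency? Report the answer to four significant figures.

COP_actual = Q̇_C/Ẇ = 2590/1120 = 2.313.
In absolute terms T_C = 295.45 K and T_H = 315.75 K, so ΔT = 20.30 K.
COP_Carnot = T_C/ΔT = 295.45/20.30 = 14.55.
η_II = COP_actual/COP_Carnot = 2.313/14.55 = 0.1589.

0.1589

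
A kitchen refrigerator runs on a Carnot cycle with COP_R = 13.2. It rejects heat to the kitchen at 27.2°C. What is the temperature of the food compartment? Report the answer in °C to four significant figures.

For a Carnot refrigerator COP_R = T_C/(T_H − T_C), so T_C = COP·T_H/(1 + COP).
With T_H = 300.35 K, T_C = 13.2 × 300.35/14.20 = 279.20 K.
Converting, 279.20 K = 6.05°C.

6.049 °C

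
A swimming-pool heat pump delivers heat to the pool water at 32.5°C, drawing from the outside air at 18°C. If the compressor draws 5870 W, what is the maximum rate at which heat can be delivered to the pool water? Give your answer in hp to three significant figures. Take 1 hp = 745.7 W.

In absolute terms T_C = 291.15 K and T_H = 305.65 K, so ΔT = 14.50 K.
COP_Carnot = T_H/ΔT = 305.65/14.50 = 21.08.
Q̇_max = COP_Carnot × Ẇ = 21.08 × 5870 W = 123700 W = 165.9 hp.

166 hp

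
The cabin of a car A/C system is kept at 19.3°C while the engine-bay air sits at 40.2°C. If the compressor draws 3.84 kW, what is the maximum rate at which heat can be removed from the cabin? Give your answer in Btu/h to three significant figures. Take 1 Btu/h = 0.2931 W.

In absolute terms T_C = 292.45 K and T_H = 313.35 K, so ΔT = 20.90 K.
COP_Carnot = T_C/ΔT = 292.45/20.90 = 13.99.
Q̇_max = COP_Carnot × Ẇ = 13.99 × 3.840 kW = 53.73 kW = 183300 Btu/h.

183000 Btu/h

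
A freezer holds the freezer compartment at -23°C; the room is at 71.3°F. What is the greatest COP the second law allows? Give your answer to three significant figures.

In absolute terms T_C = 250.15 K and T_H = 294.98 K, so ΔT = 44.83 K.
For a reversible cycle, COP_Carnot = T_C/ΔT = 250.15/44.83 = 5.580.

5.58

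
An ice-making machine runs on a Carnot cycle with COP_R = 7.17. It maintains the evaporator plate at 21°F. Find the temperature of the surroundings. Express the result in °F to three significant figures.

COP_R = T_C/(T_H − T_C) gives T_H − T_C = T_C/COP.
With T_C = 267.04 K, T_H = 267.04 × (1 + 1/7.17) = 304.28 K.
Converting, 304.28 K = 88.04°F.

88.0 °F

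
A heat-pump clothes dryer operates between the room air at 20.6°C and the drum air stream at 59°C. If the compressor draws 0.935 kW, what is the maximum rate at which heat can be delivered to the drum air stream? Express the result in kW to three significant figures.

8.09 kW

In absolute terms T_C = 293.75 K and T_H = 332.15 K, so ΔT = 38.40 K.
COP_Carnot = T_H/ΔT = 332.15/38.40 = 8.650.
Q̇_max = COP_Carnot × Ẇ = 8.650 × 0.9350 kW = 8.088 kW.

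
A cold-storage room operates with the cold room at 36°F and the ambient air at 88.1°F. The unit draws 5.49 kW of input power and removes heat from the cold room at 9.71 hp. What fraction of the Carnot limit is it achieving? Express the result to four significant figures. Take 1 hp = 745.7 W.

0.1386

Converting, Q̇_C = 9.710 hp = 7.241 kW, so COP_actual = Q̇_C/Ẇ = 7.241/5.490 = 1.319.
In absolute terms T_C = 275.37 K and T_H = 304.32 K, so ΔT = 28.94 K.
COP_Carnot = T_C/ΔT = 275.37/28.94 = 9.514.
η_II = COP_actual/COP_Carnot = 1.319/9.514 = 0.1386.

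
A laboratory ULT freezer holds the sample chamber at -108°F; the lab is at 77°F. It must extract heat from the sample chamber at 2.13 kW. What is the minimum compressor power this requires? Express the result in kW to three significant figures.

In absolute terms T_C = 195.37 K and T_H = 298.15 K, so ΔT = 102.8 K.
COP_Carnot = T_C/ΔT = 195.37/102.8 = 1.901.
Ẇ_min = Q̇/COP_Carnot = 2.130/1.901 = 1.121 kW.

1.12 kW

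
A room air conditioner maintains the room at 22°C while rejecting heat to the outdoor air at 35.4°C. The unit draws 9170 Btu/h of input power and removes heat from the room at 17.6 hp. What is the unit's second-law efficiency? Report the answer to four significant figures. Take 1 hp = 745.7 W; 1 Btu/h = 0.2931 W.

0.2217

Converting, Q̇_C = 17.60 hp = 44780 Btu/h, so COP_actual = Q̇_C/Ẇ = 44780/9170 = 4.883.
In absolute terms T_C = 295.15 K and T_H = 308.55 K, so ΔT = 13.40 K.
COP_Carnot = T_C/ΔT = 295.15/13.40 = 22.03.
η_II = COP_actual/COP_Carnot = 4.883/22.03 = 0.2217.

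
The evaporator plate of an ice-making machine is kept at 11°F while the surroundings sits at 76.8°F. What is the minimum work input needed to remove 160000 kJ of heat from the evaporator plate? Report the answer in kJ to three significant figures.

In absolute terms T_C = 261.48 K and T_H = 298.04 K, so ΔT = 36.56 K.
The reversible limit is COP_R = T_C/ΔT = 7.153, so W_min = Q_C/COP = Q_C·ΔT/T_C.
W_min = 160000 × 36.56/261.48 = 22370 kJ.

22400 kJ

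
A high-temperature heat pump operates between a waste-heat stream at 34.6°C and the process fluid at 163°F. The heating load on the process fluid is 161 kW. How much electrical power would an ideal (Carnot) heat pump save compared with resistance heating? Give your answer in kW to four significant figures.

In absolute terms T_C = 307.75 K and T_H = 345.93 K, so ΔT = 38.18 K.
COP_Carnot = T_H/ΔT = 345.93/38.18 = 9.061.
Resistance heating needs Ẇ_res = Q̇_H = 161.0 kW; the reversible heat pump needs only Ẇ_hp = Q̇_H/COP = 17.77 kW.
Saving = 161.0 − 17.77 = 143.2 kW.

143.2 kW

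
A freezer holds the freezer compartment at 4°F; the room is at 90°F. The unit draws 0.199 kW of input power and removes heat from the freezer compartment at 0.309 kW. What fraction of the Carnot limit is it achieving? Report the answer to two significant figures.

0.29

COP_actual = Q̇_C/Ẇ = 0.3090/0.1990 = 1.553.
In absolute terms T_C = 257.59 K and T_H = 305.37 K, so ΔT = 47.78 K.
COP_Carnot = T_C/ΔT = 257.59/47.78 = 5.392.
η_II = COP_actual/COP_Carnot = 1.553/5.392 = 0.2880.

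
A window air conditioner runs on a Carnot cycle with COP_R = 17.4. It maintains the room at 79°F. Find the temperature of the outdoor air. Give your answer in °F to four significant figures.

110.0 °F

COP_R = T_C/(T_H − T_C) gives T_H − T_C = T_C/COP.
With T_C = 299.26 K, T_H = 299.26 × (1 + 1/17.4) = 316.46 K.
Converting, 316.46 K = 109.96°F.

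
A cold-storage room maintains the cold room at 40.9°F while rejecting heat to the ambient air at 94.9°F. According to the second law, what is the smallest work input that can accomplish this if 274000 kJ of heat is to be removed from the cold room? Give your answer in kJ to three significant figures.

29600 kJ

In absolute terms T_C = 278.09 K and T_H = 308.09 K, so ΔT = 30.00 K.
The reversible limit is COP_R = T_C/ΔT = 9.270, so W_min = Q_C/COP = Q_C·ΔT/T_C.
W_min = 274000 × 30.00/278.09 = 29560 kJ.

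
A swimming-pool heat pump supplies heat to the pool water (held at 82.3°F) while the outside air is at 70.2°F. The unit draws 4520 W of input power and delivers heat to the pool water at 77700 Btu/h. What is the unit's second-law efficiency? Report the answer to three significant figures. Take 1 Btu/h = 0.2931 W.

0.112

Converting, Q̇_H = 77700 Btu/h = 22770 W, so COP_actual = Q̇_H/Ẇ = 22770/4520 = 5.038.
In absolute terms T_C = 294.37 K and T_H = 301.09 K, so ΔT = 6.722 K.
COP_Carnot = T_H/ΔT = 301.09/6.722 = 44.79.
η_II = COP_actual/COP_Carnot = 5.038/44.79 = 0.1125.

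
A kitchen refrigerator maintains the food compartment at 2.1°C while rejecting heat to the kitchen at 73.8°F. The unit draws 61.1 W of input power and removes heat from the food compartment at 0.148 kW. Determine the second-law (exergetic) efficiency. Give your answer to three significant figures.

Converting, Q̇_C = 0.1480 kW = 148.0 W, so COP_actual = Q̇_C/Ẇ = 148.0/61.10 = 2.422.
In absolute terms T_C = 275.25 K and T_H = 296.37 K, so ΔT = 21.12 K.
COP_Carnot = T_C/ΔT = 275.25/21.12 = 13.03.
η_II = COP_actual/COP_Carnot = 2.422/13.03 = 0.1859.

0.186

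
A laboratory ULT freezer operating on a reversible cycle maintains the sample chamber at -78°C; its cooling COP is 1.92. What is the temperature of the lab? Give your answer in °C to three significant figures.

COP_R = T_C/(T_H − T_C) gives T_H − T_C = T_C/COP.
With T_C = 195.15 K, T_H = 195.15 × (1 + 1/1.92) = 296.79 K.
Converting, 296.79 K = 23.64°C.

23.6 °C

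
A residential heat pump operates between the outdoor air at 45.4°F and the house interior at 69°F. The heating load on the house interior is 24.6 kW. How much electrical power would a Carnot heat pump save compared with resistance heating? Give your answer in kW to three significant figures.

23.5 kW

In absolute terms T_C = 280.59 K and T_H = 293.71 K, so ΔT = 13.11 K.
COP_Carnot = T_H/ΔT = 293.71/13.11 = 22.40.
Resistance heating needs Ẇ_res = Q̇_H = 24.60 kW; the reversible heat pump needs only Ẇ_hp = Q̇_H/COP = 1.098 kW.
Saving = 24.60 − 1.098 = 23.50 kW.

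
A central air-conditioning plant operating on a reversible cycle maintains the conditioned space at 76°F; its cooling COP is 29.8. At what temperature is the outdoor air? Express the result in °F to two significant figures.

COP_R = T_C/(T_H − T_C) gives T_H − T_C = T_C/COP.
With T_C = 297.59 K, T_H = 297.59 × (1 + 1/29.8) = 307.58 K.
Converting, 307.58 K = 93.98°F.

94 °F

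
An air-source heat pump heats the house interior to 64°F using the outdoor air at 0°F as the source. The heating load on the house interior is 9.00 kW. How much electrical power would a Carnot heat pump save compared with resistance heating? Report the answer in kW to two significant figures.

7.9 kW

In absolute terms T_C = 255.37 K and T_H = 290.93 K, so ΔT = 35.56 K.
COP_Carnot = T_H/ΔT = 290.93/35.56 = 8.182.
Resistance heating needs Ẇ_res = Q̇_H = 9.000 kW; the reversible heat pump needs only Ẇ_hp = Q̇_H/COP = 1.100 kW.
Saving = 9.000 − 1.100 = 7.900 kW.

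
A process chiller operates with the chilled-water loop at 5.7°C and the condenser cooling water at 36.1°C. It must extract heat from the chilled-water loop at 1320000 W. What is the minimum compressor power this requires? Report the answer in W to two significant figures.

In absolute terms T_C = 278.85 K and T_H = 309.25 K, so ΔT = 30.40 K.
COP_Carnot = T_C/ΔT = 278.85/30.40 = 9.173.
Ẇ_min = Q̇/COP_Carnot = 1320000/9.173 = 143900 W.

140000 W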